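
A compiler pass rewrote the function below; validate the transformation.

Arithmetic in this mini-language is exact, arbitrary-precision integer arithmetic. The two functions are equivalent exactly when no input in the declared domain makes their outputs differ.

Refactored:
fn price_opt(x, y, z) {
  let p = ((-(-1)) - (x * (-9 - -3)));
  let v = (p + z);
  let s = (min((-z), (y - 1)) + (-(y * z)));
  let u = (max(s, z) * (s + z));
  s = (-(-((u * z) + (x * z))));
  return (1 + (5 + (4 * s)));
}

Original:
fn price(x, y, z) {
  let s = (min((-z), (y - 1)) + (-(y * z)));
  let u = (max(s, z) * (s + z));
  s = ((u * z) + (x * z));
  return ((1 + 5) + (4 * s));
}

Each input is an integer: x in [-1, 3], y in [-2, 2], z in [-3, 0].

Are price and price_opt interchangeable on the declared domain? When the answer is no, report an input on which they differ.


This is a faithful refactor — statement counts differ; arithmetic usage differs; constant usage differs; local variable names differ, but the computed results match everywhere.
One worked example (x=0, y=-2, z=-2) — price: s := -7 | u := 18 | s := -36 | result -138; price_opt: p := 1 | v := -1 | s := -7 | u := 18 | s := -36 | result -138; agreement on -138.
Across all 100 domain points the two functions coincide.
verdict: equivalent


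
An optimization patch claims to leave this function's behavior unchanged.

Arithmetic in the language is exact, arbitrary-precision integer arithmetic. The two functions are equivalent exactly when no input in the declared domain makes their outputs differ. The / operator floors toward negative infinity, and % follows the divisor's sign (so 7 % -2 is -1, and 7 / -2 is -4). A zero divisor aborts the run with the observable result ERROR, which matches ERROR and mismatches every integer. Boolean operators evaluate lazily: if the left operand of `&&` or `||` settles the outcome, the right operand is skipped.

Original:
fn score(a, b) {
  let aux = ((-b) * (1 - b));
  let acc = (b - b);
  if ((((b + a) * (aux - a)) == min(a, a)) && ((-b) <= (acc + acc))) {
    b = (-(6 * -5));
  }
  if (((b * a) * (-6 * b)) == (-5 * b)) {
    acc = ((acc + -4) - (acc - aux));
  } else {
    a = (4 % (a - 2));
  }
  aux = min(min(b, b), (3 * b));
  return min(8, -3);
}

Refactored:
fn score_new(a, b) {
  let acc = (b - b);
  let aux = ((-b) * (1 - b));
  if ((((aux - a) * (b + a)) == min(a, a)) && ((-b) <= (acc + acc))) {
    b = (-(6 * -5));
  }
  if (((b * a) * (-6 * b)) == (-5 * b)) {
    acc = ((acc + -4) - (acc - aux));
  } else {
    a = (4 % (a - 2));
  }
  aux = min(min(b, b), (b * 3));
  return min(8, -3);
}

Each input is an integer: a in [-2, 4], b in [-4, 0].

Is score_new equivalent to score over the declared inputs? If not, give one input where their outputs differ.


Comparing the listings, the differences include: same computation, different form.
As a probe, take a=4, b=-4: score runs aux=20, then acc=0, then ((((b + a) * (aux - a)) == min(a, a)) && ((-b) <= (acc + acc))) is false, then (((b * a) * (-6 * b)) == (-5 * b)) is false, then a=0, then aux=-12, then returns -3; score_new runs acc=0, then aux=20, then ((((aux - a) * (b + a)) == min(a, a)) && ((-b) <= (acc + acc))) is false, then (((b * a) * (-6 * b)) == (-5 * b)) is false, then a=0, then aux=-12, then returns -3; both end at -3.
Sweeping the whole domain (35 inputs) finds no disagreement.
verdict: equivalent


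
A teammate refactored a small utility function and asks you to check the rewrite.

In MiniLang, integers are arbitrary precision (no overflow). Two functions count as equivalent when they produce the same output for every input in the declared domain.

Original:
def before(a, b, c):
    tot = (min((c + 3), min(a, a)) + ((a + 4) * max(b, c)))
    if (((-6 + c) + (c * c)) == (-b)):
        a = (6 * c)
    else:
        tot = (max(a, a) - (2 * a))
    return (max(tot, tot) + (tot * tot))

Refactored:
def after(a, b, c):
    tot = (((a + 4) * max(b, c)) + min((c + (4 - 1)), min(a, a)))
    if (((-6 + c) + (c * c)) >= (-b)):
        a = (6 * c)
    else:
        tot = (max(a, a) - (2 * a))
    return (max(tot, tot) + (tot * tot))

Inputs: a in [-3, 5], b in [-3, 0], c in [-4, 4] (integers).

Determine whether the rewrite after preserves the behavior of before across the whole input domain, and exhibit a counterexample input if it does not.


The rewrite breaks on a=-3, b=-3, c=-4, where the results are 12 and 30.
before: tot := -6 | (((-6 + c) + (c * c)) == (-b)): false | tot := 3 | result 12
after: tot := -6 | (((-6 + c) + (c * c)) >= (-b)): true | a := -24 | result 30
verdict: not equivalent; witness: a=-3, b=-3, c=-4


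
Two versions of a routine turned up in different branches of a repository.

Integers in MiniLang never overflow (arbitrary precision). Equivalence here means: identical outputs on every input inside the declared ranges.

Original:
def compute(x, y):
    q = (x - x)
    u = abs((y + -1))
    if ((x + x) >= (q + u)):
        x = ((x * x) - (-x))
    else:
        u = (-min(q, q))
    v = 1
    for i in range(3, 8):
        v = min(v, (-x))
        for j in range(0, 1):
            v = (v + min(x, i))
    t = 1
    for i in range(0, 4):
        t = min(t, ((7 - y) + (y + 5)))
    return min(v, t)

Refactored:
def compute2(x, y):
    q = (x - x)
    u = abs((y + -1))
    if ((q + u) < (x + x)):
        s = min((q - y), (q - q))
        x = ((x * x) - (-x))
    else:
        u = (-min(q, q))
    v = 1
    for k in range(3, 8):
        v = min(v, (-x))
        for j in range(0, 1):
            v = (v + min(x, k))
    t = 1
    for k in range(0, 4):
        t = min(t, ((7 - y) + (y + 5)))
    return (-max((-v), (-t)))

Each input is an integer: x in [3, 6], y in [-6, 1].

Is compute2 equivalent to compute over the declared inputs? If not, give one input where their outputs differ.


Consider the input x=3, y=-5.
compute: q := 0 | u := 6 | ((x + x) >= (q + u)): true | x := 12 | v := 1 | iter i=3: | v := -12 | iter j=0: | v := -9 | iter i=4: | v := -12 | iter j=0: | v := -8 | iter i=5: | v := -12 | iter j=0: | v := -7 | iter i=6: | v := -12 | iter j=0: | v := -6 | iter i=7: | v := -12 | iter j=0: | v := -5 | t := 1 | iter i=0: | t := 1 | iter i=1: | t := 1 | iter i=2: | t := 1 | iter i=3: | t := 1 | result -5
compute2: q := 0 | u := 6 | ((q + u) < (x + x)): false | u := 0 | v := 1 | iter k=3: | v := -3 | iter j=0: | v := 0 | iter k=4: | v := -3 | iter j=0: | v := 0 | iter k=5: | v := -3 | iter j=0: | v := 0 | iter k=6: | v := -3 | iter j=0: | v := 0 | iter k=7: | v := -3 | iter j=0: | v := 0 | t := 1 | iter k=0: | t := 1 | iter k=1: | t := 1 | iter k=2: | t := 1 | iter k=3: | t := 1 | result 0
-5 and 0 differ, so these are not the same function on this domain.
verdict: not equivalent; witness: x=3, y=-5


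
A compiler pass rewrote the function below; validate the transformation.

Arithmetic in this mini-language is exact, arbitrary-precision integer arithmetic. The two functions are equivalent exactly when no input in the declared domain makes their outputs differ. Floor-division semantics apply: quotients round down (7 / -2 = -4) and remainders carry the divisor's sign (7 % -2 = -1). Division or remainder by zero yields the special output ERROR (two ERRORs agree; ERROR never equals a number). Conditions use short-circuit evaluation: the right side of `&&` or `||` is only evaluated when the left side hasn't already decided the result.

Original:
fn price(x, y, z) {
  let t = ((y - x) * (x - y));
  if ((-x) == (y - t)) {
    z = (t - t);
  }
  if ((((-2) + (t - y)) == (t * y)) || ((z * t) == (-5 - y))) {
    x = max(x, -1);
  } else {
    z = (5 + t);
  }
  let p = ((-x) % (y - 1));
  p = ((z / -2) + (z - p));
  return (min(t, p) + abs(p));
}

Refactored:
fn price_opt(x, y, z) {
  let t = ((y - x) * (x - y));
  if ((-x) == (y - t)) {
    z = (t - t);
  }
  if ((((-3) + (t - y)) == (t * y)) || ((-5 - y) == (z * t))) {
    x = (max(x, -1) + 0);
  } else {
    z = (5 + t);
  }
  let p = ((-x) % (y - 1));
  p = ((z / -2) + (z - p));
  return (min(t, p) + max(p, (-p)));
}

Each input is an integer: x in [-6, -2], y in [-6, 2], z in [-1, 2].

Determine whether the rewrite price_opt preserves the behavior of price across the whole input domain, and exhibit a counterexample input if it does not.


These are not equivalent — on x=-3, y=-3, z=-1 the outputs split (3 vs 2).
price: t=0, then ((-x) == (y - t)) is false, then ((((-2) + (t - y)) == (t * y)) || ((z * t) == (-5 - y))) is false, then z=5, then p=-1, then p=3, then returns 3
price_opt: t=0, then ((-x) == (y - t)) is false, then ((((-3) + (t - y)) == (t * y)) || ((-5 - y) == (z * t))) is true, then x=-1, then p=-3, then p=2, then returns 2
verdict: not equivalent; witness: x=-3, y=-3, z=-1


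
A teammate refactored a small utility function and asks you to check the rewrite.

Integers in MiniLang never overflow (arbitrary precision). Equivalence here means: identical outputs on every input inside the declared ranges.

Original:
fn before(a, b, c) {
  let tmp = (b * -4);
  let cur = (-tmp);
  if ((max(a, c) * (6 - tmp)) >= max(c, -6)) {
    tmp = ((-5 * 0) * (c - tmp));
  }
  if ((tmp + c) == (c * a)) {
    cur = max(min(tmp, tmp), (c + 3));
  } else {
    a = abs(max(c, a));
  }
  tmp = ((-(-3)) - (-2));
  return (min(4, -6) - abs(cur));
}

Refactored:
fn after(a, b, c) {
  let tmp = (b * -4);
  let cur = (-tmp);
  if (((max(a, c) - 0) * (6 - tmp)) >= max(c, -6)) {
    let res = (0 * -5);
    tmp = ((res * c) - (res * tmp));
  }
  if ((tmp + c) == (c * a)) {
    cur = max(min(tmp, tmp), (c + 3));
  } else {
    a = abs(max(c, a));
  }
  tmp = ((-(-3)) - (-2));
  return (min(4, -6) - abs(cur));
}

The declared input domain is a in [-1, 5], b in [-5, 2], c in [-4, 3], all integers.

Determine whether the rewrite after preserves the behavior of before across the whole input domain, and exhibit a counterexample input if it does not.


Equivalent — the differences include arithmetic usage differs, statement counts differ, local variable names differ, constant usage differs, yet no declared input distinguishes the two.
As a probe, take a=3, b=-3, c=2: before runs tmp := 12 | cur := -12 | ((max(a, c) * (6 - tmp)) >= max(c, -6)): false | ((tmp + c) == (c * a)): false | a := 3 | tmp := 5 | result -18; after runs tmp := 12 | cur := -12 | (((max(a, c) - 0) * (6 - tmp)) >= max(c, -6)): false | ((tmp + c) == (c * a)): false | a := 3 | tmp := 5 | result -18; both end at -18.
Across all 448 domain points the two functions coincide.
verdict: equivalent


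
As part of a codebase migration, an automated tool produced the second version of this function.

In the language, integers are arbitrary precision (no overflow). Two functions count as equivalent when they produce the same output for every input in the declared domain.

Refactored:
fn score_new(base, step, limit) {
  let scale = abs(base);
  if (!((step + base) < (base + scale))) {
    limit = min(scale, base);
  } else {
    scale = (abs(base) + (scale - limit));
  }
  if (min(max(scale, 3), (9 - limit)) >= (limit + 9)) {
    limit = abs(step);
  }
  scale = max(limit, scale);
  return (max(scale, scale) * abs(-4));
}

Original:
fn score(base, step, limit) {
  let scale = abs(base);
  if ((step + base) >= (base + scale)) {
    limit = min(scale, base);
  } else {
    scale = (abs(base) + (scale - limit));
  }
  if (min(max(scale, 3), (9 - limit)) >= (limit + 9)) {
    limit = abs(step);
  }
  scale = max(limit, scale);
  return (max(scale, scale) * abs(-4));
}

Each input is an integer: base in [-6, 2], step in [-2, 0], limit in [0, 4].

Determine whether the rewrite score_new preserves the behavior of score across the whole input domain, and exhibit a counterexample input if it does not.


Side by side, the visible changes include: comparison usage differs; also boolean connective usage differs.
Spot check at base=-6, step=-2, limit=2 — score: scale := 6 | ((step + base) >= (base + scale)): false | scale := 10 | (min(max(scale, 3), (9 - limit)) >= (limit + 9)): false | scale := 10 | result 40. score_new: scale := 6 | (!((step + base) < (base + scale))): false | scale := 10 | (min(max(scale, 3), (9 - limit)) >= (limit + 9)): false | scale := 10 | result 40. Both give 40.
Across all 135 domain points the two functions coincide.
verdict: equivalent


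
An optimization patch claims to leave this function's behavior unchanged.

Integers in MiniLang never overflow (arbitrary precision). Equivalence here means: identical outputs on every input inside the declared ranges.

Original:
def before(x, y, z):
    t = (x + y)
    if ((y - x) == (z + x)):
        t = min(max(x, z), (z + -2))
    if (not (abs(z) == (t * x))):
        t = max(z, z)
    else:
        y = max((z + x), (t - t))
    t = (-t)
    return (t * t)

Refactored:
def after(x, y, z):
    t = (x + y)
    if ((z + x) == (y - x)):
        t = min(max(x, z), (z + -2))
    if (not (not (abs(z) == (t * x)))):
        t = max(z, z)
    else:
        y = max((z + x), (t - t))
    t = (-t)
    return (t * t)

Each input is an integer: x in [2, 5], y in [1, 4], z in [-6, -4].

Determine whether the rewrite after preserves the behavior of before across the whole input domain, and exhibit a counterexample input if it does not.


The rewrite breaks on x=2, y=1, z=-6, where the results are 9 and 36.
before: t becomes 3; next ((y - x) == (z + x)) evaluates to false; next (not (abs(z) == (t * x))) evaluates to false; next y becomes 0; next t becomes -3; next final value 9
after: t becomes 3; next ((z + x) == (y - x)) evaluates to false; next (not (not (abs(z) == (t * x)))) evaluates to true; next t becomes -6; next t becomes 6; next final value 36
verdict: not equivalent; witness: x=2, y=1, z=-6


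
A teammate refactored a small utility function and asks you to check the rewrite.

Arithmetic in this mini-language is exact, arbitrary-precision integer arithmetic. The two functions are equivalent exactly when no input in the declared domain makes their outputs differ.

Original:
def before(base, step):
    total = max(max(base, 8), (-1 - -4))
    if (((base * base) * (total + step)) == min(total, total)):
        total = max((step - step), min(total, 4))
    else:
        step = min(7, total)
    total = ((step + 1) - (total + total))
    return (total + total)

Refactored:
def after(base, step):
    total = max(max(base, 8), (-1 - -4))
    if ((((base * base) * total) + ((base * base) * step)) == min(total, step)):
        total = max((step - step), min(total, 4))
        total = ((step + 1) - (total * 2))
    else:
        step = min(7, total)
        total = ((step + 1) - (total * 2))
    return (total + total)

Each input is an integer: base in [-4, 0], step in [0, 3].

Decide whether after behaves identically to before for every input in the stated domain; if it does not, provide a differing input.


The rewrite breaks on base=-1, step=0, where the results are -14 and -16.
before: total := 8 | (((base * base) * (total + step)) == min(total, total)): true | total := 4 | total := -7 | result -14
after: total := 8 | ((((base * base) * total) + ((base * base) * step)) == min(total, step)): false | step := 7 | total := -8 | result -16
verdict: not equivalent; witness: base=-1, step=0


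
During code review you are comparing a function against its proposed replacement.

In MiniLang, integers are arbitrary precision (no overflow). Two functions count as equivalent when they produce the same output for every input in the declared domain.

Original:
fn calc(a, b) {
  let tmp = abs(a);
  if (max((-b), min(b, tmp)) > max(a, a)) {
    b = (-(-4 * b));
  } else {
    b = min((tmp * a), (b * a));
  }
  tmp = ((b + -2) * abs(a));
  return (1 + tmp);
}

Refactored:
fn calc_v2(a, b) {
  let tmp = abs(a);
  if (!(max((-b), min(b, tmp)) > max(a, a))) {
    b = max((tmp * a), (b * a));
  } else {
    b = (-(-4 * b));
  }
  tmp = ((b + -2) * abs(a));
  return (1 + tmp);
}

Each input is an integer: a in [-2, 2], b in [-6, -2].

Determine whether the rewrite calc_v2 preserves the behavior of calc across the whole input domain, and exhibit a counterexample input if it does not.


Take a=2, b=-2.
calc: tmp=2, then (max((-b), min(b, tmp)) > max(a, a)) is false, then b=-4, then tmp=-12, then returns -11
calc_v2: tmp=2, then (!(max((-b), min(b, tmp)) > max(a, a))) is true, then b=4, then tmp=4, then returns 5
-11 and 5 differ, so these are not the same function on this domain.
verdict: not equivalent; witness: a=2, b=-2


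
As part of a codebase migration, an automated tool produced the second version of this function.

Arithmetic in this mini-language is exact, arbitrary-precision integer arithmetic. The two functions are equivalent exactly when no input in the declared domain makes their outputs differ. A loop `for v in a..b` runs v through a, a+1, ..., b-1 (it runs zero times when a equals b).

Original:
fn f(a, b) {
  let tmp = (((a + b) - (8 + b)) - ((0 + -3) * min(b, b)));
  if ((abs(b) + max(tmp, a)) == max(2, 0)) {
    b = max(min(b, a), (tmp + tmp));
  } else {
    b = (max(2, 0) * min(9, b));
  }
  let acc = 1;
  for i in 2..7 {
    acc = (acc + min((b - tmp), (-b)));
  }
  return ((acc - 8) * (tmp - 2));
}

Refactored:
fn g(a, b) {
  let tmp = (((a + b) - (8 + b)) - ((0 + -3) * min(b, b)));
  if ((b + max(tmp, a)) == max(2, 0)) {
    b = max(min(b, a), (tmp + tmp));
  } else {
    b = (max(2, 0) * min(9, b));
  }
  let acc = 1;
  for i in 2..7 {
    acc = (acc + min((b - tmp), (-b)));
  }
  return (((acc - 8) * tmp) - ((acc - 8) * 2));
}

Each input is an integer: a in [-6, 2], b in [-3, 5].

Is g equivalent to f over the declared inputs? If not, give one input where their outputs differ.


Not equivalent: a=-1, b=-3 separates them (-160 vs -460).
f: tmp := -18 | ((abs(b) + max(tmp, a)) == max(2, 0)): true | b := -3 | acc := 1 | iter i=2: | acc := 4 | iter i=3: | acc := 7 | iter i=4: | acc := 10 | iter i=5: | acc := 13 | iter i=6: | acc := 16 | result -160
g: tmp := -18 | ((b + max(tmp, a)) == max(2, 0)): false | b := -6 | acc := 1 | iter i=2: | acc := 7 | iter i=3: | acc := 13 | iter i=4: | acc := 19 | iter i=5: | acc := 25 | iter i=6: | acc := 31 | result -460
verdict: not equivalent; witness: a=-1, b=-3


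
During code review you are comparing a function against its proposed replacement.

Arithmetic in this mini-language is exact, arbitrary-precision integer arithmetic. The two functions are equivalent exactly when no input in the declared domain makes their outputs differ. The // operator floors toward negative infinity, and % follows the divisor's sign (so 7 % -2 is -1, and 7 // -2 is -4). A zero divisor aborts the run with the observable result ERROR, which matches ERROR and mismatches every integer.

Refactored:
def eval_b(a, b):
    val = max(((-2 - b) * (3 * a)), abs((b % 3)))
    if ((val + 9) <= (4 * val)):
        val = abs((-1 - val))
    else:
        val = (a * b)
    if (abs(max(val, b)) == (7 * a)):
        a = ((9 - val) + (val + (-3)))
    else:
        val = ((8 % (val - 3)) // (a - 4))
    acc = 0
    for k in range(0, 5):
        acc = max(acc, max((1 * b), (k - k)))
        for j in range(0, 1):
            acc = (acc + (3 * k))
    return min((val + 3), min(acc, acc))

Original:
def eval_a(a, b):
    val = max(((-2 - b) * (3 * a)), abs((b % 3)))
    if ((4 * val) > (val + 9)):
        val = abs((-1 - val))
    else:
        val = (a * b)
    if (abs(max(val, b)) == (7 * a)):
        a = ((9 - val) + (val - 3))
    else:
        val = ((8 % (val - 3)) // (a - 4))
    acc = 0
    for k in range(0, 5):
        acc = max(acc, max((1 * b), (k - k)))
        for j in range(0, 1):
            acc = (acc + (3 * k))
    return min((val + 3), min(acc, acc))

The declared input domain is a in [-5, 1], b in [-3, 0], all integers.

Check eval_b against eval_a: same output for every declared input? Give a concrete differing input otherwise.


The rewrite breaks on a=1, b=-3, where the results are 4 and 3.
eval_a: val=3, then ((4 * val) > (val + 9)) is false, then val=-3, then (abs(max(val, b)) == (7 * a)) is false, then val=1, then acc=0, then (k=0), then acc=0, then (j=0), then acc=0, then (k=1), then acc=0, then (j=0), then acc=3, then (k=2), then acc=3, then (j=0), then acc=9, then (k=3), then acc=9, then (j=0), then acc=18, then (k=4), then acc=18, then (j=0), then acc=30, then returns 4
eval_b: val=3, then ((val + 9) <= (4 * val)) is true, then val=4, then (abs(max(val, b)) == (7 * a)) is false, then val=0, then acc=0, then (k=0), then acc=0, then (j=0), then acc=0, then (k=1), then acc=0, then (j=0), then acc=3, then (k=2), then acc=3, then (j=0), then acc=9, then (k=3), then acc=9, then (j=0), then acc=18, then (k=4), then acc=18, then (j=0), then acc=30, then returns 3
verdict: not equivalent; witness: a=1, b=-3


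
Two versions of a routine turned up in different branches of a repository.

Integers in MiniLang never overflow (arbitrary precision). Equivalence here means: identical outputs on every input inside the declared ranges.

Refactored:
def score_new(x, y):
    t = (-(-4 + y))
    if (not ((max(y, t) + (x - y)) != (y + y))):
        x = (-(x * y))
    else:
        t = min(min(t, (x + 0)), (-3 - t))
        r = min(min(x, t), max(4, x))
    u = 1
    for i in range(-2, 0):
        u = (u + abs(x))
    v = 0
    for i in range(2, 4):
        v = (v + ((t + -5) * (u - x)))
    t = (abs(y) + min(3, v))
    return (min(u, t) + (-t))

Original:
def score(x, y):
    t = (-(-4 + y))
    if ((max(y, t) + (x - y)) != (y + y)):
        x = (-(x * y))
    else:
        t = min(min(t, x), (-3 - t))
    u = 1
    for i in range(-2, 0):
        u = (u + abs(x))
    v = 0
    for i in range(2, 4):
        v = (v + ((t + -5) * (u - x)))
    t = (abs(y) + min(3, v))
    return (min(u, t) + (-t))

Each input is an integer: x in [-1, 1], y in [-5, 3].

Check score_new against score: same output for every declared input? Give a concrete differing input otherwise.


There is a counterexample at x=0, y=-5: -7 on one side, 0 on the other.
score: t := 9 | ((max(y, t) + (x - y)) != (y + y)): true | x := 0 | u := 1 | iter i=-2: | u := 1 | iter i=-1: | u := 1 | v := 0 | iter i=2: | v := 4 | iter i=3: | v := 8 | t := 8 | result -7
score_new: t := 9 | (not ((max(y, t) + (x - y)) != (y + y))): false | t := -12 | r := -12 | u := 1 | iter i=-2: | u := 1 | iter i=-1: | u := 1 | v := 0 | iter i=2: | v := -17 | iter i=3: | v := -34 | t := -29 | result 0
verdict: not equivalent; witness: x=0, y=-5


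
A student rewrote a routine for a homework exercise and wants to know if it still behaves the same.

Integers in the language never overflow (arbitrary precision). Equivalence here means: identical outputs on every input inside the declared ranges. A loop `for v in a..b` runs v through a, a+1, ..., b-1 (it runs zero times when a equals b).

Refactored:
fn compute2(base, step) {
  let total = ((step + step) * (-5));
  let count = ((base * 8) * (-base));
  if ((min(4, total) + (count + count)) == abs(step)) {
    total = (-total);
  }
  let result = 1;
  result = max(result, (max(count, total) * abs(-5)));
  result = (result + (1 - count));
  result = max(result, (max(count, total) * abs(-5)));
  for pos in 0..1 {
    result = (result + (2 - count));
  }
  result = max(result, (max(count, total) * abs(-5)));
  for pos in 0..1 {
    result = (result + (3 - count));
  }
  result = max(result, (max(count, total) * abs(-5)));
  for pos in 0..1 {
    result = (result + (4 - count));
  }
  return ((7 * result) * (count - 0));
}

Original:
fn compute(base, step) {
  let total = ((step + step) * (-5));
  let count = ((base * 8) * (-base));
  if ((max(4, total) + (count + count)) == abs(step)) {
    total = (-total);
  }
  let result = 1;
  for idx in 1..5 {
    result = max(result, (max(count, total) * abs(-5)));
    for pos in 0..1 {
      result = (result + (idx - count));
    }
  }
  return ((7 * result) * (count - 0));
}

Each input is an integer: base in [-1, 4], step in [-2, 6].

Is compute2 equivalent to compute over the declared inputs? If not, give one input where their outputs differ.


The suspicious edit (`max(4, total)` became `min(4, total)`) never changes the result for any input inside the declared domain.
As a probe, take base=0, step=3: compute runs total = -30; count = 0; ((max(4, total) + (count + count)) == abs(step)) -> false; result = 1; [idx=1]; result = 1; [pos=0]; result = 2; [idx=2]; result = 2; [pos=0]; result = 4; [idx=3]; result = 4; [pos=0]; result = 7; [idx=4]; result = 7; [pos=0]; result = 11; return 0; compute2 runs total = -30; count = 0; ((min(4, total) + (count + count)) == abs(step)) -> false; result = 1; result = 1; result = 2; result = 2; [pos=0]; result = 4; result = 4; [pos=0]; result = 7; result = 7; [pos=0]; result = 11; return 0; both end at 0.
Across all 54 domain points the two functions coincide.
verdict: equivalent


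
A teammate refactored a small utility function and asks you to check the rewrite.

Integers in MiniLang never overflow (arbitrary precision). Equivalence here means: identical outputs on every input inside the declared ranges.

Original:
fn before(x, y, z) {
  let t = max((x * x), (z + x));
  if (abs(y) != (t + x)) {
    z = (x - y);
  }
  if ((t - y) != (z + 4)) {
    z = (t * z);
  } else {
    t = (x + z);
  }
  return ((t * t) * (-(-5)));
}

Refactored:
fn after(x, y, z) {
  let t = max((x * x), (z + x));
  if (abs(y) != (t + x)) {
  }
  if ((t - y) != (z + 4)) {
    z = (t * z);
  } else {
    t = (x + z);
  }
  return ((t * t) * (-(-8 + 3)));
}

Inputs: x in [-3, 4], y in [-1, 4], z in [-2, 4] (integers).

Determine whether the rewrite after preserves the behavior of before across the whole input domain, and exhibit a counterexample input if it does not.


Input x=-3, y=1, z=4: 405 from before versus 5 from after.
verdict: not equivalent; witness: x=-3, y=1, z=4


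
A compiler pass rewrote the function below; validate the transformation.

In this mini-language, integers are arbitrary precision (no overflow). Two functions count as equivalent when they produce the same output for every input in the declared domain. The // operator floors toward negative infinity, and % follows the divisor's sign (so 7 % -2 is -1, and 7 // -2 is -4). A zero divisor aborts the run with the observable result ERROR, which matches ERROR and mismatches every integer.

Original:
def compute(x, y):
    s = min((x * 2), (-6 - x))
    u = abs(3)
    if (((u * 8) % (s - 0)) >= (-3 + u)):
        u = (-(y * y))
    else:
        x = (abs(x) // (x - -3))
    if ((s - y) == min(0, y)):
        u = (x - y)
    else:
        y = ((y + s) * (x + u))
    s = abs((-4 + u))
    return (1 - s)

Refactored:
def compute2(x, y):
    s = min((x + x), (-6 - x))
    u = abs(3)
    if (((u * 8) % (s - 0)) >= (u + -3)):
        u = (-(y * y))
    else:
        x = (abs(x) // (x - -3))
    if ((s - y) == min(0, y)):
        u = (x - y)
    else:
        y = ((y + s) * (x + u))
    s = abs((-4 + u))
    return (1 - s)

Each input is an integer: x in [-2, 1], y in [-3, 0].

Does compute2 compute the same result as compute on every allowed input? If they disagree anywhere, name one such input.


Side by side, the visible changes include: constant usage differs; arithmetic usage differs.
As a probe, take x=1, y=-2: compute runs s=-7, then u=3, then (((u * 8) % (s - 0)) >= (-3 + u)) is false, then x=0, then ((s - y) == min(0, y)) is false, then y=-27, then s=1, then returns 0; compute2 runs s=-7, then u=3, then (((u * 8) % (s - 0)) >= (u + -3)) is false, then x=0, then ((s - y) == min(0, y)) is false, then y=-27, then s=1, then returns 0; both end at 0.
Checked all 16 inputs in the declared domain: the outputs agree on every one.
verdict: equivalent


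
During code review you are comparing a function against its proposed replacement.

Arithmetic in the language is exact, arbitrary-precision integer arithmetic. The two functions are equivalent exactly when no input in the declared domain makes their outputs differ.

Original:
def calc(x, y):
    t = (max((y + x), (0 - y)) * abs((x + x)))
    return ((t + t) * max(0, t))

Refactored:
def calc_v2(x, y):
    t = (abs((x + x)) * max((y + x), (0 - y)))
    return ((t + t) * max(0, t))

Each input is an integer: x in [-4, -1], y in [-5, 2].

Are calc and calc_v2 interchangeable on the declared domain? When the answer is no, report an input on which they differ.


Side by side, the visible changes include: same computation, different form.
One worked example (x=-2, y=-4) — calc: t := 16 | result 512; calc_v2: t := 16 | result 512; agreement on 512.
Across all 32 domain points the two functions coincide.
verdict: equivalent


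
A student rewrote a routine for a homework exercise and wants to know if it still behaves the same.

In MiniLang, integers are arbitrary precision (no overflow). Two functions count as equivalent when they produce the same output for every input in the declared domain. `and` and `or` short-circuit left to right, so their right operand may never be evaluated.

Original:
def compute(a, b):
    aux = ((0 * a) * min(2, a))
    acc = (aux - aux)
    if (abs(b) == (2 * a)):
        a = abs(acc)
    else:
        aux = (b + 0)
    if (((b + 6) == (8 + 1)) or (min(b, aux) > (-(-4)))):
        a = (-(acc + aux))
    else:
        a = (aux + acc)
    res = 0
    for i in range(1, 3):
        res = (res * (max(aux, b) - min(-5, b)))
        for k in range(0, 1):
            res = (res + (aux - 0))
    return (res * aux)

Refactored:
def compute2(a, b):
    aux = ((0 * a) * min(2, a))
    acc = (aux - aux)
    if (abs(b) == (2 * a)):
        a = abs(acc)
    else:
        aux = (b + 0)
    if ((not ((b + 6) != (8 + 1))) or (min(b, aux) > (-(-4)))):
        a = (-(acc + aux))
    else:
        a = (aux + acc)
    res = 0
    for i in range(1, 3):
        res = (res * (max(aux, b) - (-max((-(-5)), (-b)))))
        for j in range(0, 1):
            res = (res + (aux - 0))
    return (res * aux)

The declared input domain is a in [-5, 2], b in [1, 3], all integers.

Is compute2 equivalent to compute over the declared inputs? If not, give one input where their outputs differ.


The two versions differ — the changes include local variable names differ; and boolean connective usage differs; and comparison usage differs; and min/max/abs usage differs.
Spot check at a=-2, b=2 — compute: aux=0, then acc=0, then (abs(b) == (2 * a)) is false, then aux=2, then (((b + 6) == (8 + 1)) or (min(b, aux) > (-(-4)))) is false, then a=2, then res=0, then (i=1), then res=0, then (k=0), then res=2, then (i=2), then res=14, then (k=0), then res=16, then returns 32. compute2: aux=0, then acc=0, then (abs(b) == (2 * a)) is false, then aux=2, then ((not ((b + 6) != (8 + 1))) or (min(b, aux) > (-(-4)))) is false, then a=2, then res=0, then (i=1), then res=0, then (j=0), then res=2, then (i=2), then res=14, then (j=0), then res=16, then returns 32. Both give 32.
Sweeping the whole domain (24 inputs) finds no disagreement.
verdict: equivalent


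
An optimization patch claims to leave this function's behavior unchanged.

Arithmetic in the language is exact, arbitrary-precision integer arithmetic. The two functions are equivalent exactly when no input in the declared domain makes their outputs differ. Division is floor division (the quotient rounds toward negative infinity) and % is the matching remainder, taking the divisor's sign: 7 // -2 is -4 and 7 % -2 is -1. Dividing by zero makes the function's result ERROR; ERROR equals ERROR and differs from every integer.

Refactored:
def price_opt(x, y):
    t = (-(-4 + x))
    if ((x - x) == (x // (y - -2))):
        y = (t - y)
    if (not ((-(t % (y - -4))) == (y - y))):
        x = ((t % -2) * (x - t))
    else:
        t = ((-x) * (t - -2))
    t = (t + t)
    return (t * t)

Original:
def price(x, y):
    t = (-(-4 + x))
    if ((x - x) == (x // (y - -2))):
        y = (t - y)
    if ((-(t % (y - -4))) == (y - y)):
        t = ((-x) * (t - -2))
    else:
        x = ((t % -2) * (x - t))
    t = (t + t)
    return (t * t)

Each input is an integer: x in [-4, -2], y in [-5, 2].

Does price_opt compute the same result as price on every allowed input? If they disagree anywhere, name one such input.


Equivalent — the differences include boolean connective usage differs, yet no declared input distinguishes the two.
One worked example (x=-3, y=-3) — price: t = 7; ((x - x) == (x // (y - -2))) -> false; ((-(t % (y - -4))) == (y - y)) -> true; t = 27; t = 54; return 2916; price_opt: t = 7; ((x - x) == (x // (y - -2))) -> false; (not ((-(t % (y - -4))) == (y - y))) -> false; t = 27; t = 54; return 2916; agreement on 2916.
An exhaustive pass over the 24 declared inputs shows identical outputs.
verdict: equivalent


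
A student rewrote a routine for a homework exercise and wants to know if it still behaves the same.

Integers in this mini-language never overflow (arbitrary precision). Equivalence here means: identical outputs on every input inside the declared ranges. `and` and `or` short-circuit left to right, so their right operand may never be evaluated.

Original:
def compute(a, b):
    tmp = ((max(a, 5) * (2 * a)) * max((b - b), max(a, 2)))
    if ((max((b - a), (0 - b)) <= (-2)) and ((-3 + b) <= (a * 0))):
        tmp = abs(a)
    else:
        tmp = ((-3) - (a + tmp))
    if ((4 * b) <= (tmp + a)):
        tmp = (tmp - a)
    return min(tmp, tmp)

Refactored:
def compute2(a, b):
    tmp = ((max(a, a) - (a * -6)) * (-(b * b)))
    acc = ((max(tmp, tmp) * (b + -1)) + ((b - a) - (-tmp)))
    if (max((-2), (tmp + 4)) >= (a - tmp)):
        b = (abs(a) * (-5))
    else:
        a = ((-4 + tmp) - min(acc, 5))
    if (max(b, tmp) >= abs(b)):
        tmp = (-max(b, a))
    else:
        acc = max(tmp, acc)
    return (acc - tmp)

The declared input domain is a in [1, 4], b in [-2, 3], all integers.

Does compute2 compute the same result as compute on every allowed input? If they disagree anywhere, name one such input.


On input a=1, b=-2, compute returns -24 while compute2 returns 81.
verdict: not equivalent; witness: a=1, b=-2


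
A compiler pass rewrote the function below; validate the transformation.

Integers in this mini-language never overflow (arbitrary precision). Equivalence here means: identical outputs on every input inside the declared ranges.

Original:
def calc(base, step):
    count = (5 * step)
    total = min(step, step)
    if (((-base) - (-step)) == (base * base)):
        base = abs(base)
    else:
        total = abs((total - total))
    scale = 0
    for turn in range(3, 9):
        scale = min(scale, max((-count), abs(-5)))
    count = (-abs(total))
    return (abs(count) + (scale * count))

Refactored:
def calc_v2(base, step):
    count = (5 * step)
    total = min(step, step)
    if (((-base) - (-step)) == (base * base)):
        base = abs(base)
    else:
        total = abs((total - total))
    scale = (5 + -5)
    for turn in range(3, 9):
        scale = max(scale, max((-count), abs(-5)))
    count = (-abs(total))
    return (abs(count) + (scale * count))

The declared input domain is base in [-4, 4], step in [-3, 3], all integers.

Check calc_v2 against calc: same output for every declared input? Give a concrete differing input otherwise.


The rewrite breaks on base=-2, step=2, where the results are 2 and -8.
calc: count := 10 | total := 2 | (((-base) - (-step)) == (base * base)): true | base := 2 | scale := 0 | iter turn=3: | scale := 0 | iter turn=4: | scale := 0 | iter turn=5: | scale := 0 | iter turn=6: | scale := 0 | iter turn=7: | scale := 0 | iter turn=8: | scale := 0 | count := -2 | result 2
calc_v2: count := 10 | total := 2 | (((-base) - (-step)) == (base * base)): true | base := 2 | scale := 0 | iter turn=3: | scale := 5 | iter turn=4: | scale := 5 | iter turn=5: | scale := 5 | iter turn=6: | scale := 5 | iter turn=7: | scale := 5 | iter turn=8: | scale := 5 | count := -2 | result -8
verdict: not equivalent; witness: base=-2, step=2


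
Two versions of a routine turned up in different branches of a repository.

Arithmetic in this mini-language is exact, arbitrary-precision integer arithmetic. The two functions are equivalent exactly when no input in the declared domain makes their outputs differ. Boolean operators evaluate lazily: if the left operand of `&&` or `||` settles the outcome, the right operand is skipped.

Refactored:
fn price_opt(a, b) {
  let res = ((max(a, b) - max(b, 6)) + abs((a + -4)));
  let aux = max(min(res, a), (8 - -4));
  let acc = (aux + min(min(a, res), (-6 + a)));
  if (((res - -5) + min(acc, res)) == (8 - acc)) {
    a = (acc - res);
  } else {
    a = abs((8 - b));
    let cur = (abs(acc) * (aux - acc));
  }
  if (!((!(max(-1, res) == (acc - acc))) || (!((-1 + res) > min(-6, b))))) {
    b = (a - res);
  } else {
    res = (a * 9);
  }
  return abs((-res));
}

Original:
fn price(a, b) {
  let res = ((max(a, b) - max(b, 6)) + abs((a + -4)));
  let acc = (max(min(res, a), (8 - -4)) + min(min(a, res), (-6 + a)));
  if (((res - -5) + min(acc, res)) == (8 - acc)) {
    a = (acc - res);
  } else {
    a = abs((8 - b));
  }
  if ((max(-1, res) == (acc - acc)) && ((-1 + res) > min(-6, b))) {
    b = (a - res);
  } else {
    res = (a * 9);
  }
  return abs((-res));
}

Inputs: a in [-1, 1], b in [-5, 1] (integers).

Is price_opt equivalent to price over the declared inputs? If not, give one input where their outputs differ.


Changes here: min/max/abs usage differs; and boolean connective usage differs; and local variable names differ; and statement counts differ; and arithmetic usage differs; the full 21-point sweep finds no disagreement.
verdict: equivalent


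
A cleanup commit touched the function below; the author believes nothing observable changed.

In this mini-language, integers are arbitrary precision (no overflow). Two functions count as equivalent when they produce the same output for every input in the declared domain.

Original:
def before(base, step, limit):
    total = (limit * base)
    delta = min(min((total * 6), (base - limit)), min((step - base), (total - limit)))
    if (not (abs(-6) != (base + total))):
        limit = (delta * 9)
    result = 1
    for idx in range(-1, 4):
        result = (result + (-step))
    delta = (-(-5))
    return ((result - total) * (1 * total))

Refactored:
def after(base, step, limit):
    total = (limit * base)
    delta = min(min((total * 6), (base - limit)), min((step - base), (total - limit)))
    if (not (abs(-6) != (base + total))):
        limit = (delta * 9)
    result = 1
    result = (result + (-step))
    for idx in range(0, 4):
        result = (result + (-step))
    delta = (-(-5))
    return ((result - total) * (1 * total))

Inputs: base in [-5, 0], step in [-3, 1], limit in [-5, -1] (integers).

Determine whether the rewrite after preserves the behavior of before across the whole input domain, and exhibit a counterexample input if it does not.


Behavior is preserved: although statement counts differ; and arithmetic usage differs; and loop structure differs, the outputs never diverge.
As a probe, take base=-3, step=1, limit=-4: before runs total=12, then delta=1, then (not (abs(-6) != (base + total))) is false, then result=1, then (idx=-1), then result=0, then (idx=0), then result=-1, then (idx=1), then result=-2, then (idx=2), then result=-3, then (idx=3), then result=-4, then delta=5, then returns -192; after runs total=12, then delta=1, then (not (abs(-6) != (base + total))) is false, then result=1, then result=0, then (idx=0), then result=-1, then (idx=1), then result=-2, then (idx=2), then result=-3, then (idx=3), then result=-4, then delta=5, then returns -192; both end at -192.
Checked all 150 inputs in the declared domain: the outputs agree on every one.
verdict: equivalent


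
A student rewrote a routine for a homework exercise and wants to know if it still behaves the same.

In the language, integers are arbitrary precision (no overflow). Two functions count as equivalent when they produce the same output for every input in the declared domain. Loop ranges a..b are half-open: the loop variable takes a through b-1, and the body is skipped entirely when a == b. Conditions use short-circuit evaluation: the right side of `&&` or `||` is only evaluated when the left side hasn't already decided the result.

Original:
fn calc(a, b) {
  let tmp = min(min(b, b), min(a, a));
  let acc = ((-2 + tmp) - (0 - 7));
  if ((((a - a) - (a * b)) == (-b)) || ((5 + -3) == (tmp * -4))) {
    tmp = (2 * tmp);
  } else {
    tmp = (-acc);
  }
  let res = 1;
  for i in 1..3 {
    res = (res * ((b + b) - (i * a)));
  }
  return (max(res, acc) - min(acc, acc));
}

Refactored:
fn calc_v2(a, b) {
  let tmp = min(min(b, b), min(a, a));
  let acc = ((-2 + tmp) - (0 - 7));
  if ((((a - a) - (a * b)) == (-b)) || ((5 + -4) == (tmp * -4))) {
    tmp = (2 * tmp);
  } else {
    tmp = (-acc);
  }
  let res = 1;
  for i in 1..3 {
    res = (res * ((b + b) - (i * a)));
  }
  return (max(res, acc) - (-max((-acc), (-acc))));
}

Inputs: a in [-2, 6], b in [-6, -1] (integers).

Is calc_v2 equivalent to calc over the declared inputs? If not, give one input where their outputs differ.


Although `-3` became `-4`, no input in the stated domain can expose it; all 54 inputs agree.
verdict: equivalent
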